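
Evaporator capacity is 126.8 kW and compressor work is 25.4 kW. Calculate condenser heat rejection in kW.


Q_cond = Q_evap + W
Q_cond = 126.8 + 25.4
Q_cond = 152.2 kW

152.2


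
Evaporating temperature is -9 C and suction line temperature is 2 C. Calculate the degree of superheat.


Superheat = T_suction - T_evap
Superheat = 2 - (-9)
Superheat = 11 K

11


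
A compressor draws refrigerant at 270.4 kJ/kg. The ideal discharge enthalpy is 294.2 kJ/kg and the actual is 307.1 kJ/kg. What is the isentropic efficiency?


dh_ideal = 294.2 - 270.4 = 23.8 kJ/kg
dh_actual = 307.1 - 270.4 = 36.7 kJ/kg
eta_s = dh_ideal / dh_actual = 23.8 / 36.7
eta_s = 0.6485

0.6485


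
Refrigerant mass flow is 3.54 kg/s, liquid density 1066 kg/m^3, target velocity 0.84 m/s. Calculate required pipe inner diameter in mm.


A = m_dot / (rho * v) = 3.54 / (1066 * 0.84) = 0.003953363709 m^2
d = sqrt(4*A/pi) * 1000
d = 70.9 mm

70.9


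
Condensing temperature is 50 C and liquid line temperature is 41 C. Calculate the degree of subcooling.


Subcooling = T_cond - T_liquid
Subcooling = 50 - 41
Subcooling = 9 K

9


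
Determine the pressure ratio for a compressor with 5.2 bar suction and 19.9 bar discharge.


PR = P_high / P_low
PR = 19.9 / 5.2
PR = 3.827

3.827


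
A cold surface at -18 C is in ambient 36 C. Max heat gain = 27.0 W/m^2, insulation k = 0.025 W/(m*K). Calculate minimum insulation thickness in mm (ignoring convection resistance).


dT = 36 - (-18) = 54 K
thickness = k * dT / q_max * 1000
thickness = 0.025 * 54 / 27.0 * 1000
thickness = 50.0 mm

50.0


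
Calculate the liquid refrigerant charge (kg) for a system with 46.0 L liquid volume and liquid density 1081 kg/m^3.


Charge = V * rho / 1000
Charge = 46.0 * 1081 / 1000
Charge = 49.73 kg

49.73


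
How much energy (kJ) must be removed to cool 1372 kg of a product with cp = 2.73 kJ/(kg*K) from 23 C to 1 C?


dT = 23 - (1) = 22 K
Q = m * cp * dT = 1372 * 2.73 * 22
Q = 82402 kJ

82402


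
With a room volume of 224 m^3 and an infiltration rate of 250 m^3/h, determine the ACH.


ACH = flow / volume
ACH = 250 / 224
ACH = 1.116

1.116


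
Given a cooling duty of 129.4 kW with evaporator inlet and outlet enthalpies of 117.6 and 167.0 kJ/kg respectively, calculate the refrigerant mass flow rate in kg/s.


dh = 167.0 - 117.6 = 49.4 kJ/kg
m_dot = Q / dh = 129.4 / 49.4 = 2.6194 kg/s

2.6194


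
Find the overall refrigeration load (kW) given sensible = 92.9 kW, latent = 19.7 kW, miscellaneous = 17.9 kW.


Q_total = Q_s + Q_l + Q_misc
Q_total = 92.9 + 19.7 + 17.9
Q_total = 130.5 kW

130.5


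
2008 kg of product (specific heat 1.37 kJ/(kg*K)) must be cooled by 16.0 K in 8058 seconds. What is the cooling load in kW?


Q = m * cp * dT / t
Q = 2008 * 1.37 * 16.0 / 8058
Q = 5.462 kW

5.462


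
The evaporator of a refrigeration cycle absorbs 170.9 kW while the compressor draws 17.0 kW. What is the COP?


COP = Q_evap / W
COP = 170.9 / 17.0
COP = 10.053

10.053


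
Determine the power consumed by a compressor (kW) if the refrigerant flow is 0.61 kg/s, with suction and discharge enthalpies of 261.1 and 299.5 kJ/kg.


dh = 299.5 - 261.1 = 38.4 kJ/kg
W = m_dot * dh = 0.61 * 38.4 = 23.42 kW

23.42


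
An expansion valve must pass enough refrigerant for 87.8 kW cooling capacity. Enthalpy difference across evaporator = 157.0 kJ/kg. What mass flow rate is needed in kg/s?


m_dot = Q / dh
m_dot = 87.8 / 157.0
m_dot = 0.5592 kg/s

0.5592


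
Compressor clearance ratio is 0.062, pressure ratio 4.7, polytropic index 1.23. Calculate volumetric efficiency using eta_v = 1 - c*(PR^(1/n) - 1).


PR^(1/n) = 4.7^(1/1.23) = 3.51901423
eta_v = 1 - 0.062 * (3.51901423 - 1)
eta_v = 0.8438

0.8438


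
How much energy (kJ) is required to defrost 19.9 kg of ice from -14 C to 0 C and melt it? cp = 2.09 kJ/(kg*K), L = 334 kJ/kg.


Sensible heat = cp * dT = 2.09 * 14 = 29.26 kJ/kg
Total per kg = 29.26 + 334 = 363.26 kJ/kg
Q = m * total = 19.9 * 363.26
Q = 7228.9 kJ

7228.9


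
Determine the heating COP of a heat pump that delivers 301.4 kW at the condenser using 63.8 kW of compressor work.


COP_hp = Q_cond / W
COP_hp = 301.4 / 63.8
COP_hp = 4.724

4.724


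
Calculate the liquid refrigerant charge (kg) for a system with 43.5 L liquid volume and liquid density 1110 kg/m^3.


Charge = V * rho / 1000
Charge = 43.5 * 1110 / 1000
Charge = 48.29 kg

48.29


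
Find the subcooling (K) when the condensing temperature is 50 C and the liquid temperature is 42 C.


Subcooling = T_cond - T_liquid
Subcooling = 50 - 42
Subcooling = 8 K

8


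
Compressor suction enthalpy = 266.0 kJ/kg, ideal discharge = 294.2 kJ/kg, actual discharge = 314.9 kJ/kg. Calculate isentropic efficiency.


dh_ideal = 294.2 - 266.0 = 28.2 kJ/kg
dh_actual = 314.9 - 266.0 = 48.9 kJ/kg
eta_s = dh_ideal / dh_actual = 28.2 / 48.9
eta_s = 0.5767

0.5767


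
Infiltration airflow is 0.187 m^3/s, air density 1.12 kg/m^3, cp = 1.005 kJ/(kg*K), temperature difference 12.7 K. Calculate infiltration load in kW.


Q = V_dot * rho * cp * dT
Q = 0.187 * 1.12 * 1.005 * 12.7
Q = 2.673 kW

2.673


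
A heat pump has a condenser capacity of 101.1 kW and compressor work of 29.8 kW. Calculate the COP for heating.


COP_hp = Q_cond / W
COP_hp = 101.1 / 29.8
COP_hp = 3.393

3.393


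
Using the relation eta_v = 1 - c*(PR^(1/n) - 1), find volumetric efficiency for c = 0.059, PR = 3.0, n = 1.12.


PR^(1/n) = 3.0^(1/1.12) = 2.66686554
eta_v = 1 - 0.059 * (2.66686554 - 1)
eta_v = 0.9017

0.9017


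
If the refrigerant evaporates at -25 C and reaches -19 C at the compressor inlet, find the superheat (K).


Superheat = T_suction - T_evap
Superheat = -19 - (-25)
Superheat = 6 K

6


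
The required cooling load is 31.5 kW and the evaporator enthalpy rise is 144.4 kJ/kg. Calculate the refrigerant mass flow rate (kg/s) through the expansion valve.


m_dot = Q / dh
m_dot = 31.5 / 144.4
m_dot = 0.2181 kg/s

0.2181


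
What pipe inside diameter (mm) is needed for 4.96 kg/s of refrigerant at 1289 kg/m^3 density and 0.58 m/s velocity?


A = m_dot / (rho * v) = 4.96 / (1289 * 0.58) = 0.006634386453 m^2
d = sqrt(4*A/pi) * 1000
d = 91.9 mm

91.9


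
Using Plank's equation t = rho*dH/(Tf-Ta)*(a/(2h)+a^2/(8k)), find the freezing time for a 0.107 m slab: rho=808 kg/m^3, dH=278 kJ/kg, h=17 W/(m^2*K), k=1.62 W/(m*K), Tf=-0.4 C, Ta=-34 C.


dT = -0.4 - (-34) = 33.6 K
term1 = a/(2h) = 0.107/(2*17) = 0.003147058824
term2 = a^2/(8k) = 0.107^2/(8*1.62) = 0.0008834104938
t = rho*dH*1000/dT * (term1 + term2)
t = 808*278*1000/33.6 * (0.003147058824 + 0.0008834104938)
t = 26945 s

26945


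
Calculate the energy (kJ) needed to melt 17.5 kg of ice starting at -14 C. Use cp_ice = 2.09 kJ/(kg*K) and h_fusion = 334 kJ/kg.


Sensible heat = cp * dT = 2.09 * 14 = 29.26 kJ/kg
Total per kg = 29.26 + 334 = 363.26 kJ/kg
Q = m * total = 17.5 * 363.26
Q = 6357.1 kJ

6357.1


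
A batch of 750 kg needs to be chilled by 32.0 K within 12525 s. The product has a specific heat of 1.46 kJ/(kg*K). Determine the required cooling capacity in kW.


Q = m * cp * dT / t
Q = 750 * 1.46 * 32.0 / 12525
Q = 2.798 kW

2.798


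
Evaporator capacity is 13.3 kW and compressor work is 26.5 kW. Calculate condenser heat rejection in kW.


Q_cond = Q_evap + W
Q_cond = 13.3 + 26.5
Q_cond = 39.8 kW

39.8


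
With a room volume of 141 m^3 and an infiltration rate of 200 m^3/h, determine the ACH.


ACH = flow / volume
ACH = 200 / 141
ACH = 1.418

1.418


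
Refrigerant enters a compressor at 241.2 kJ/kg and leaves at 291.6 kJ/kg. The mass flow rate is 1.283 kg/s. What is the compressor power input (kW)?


dh = 291.6 - 241.2 = 50.4 kJ/kg
W = m_dot * dh = 1.283 * 50.4 = 64.66 kW

64.66


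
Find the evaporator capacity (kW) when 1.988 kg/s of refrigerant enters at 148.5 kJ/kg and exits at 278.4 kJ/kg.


dh = 278.4 - 148.5 = 129.9 kJ/kg
Q_evap = m_dot * dh = 1.988 * 129.9
Q_evap = 258.24 kW

258.24


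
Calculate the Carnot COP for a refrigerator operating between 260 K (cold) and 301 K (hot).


dT = 301 - 260 = 41 K
COP_carnot = T_cold / dT = 260 / 41
COP_carnot = 6.341

6.341


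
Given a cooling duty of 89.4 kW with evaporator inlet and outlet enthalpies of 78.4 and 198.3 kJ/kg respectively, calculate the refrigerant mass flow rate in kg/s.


dh = 198.3 - 78.4 = 119.9 kJ/kg
m_dot = Q / dh = 89.4 / 119.9 = 0.7456 kg/s

0.7456


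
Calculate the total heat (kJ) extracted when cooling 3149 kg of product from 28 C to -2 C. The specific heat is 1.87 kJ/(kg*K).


dT = 28 - (-2) = 30 K
Q = m * cp * dT = 3149 * 1.87 * 30
Q = 176659 kJ

176659


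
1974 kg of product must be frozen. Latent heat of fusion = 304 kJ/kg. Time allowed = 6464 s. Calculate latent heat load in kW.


Q_lat = m * h_fg / t
Q_lat = 1974 * 304 / 6464
Q_lat = 92.84 kW

92.84


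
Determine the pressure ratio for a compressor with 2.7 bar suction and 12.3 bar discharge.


PR = P_high / P_low
PR = 12.3 / 2.7
PR = 4.556

4.556


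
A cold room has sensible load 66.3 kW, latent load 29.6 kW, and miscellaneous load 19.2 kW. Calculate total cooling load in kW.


Q_total = Q_s + Q_l + Q_misc
Q_total = 66.3 + 29.6 + 19.2
Q_total = 115.1 kW

115.1


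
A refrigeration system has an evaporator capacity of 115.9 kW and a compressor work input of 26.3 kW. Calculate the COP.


COP = Q_evap / W
COP = 115.9 / 26.3
COP = 4.407

4.407


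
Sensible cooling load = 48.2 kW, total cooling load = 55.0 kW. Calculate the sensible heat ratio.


SHR = Q_sensible / Q_total
SHR = 48.2 / 55.0
SHR = 0.876

0.876


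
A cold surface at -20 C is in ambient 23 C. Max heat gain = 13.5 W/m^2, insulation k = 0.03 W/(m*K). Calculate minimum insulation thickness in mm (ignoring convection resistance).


dT = 23 - (-20) = 43 K
thickness = k * dT / q_max * 1000
thickness = 0.03 * 43 / 13.5 * 1000
thickness = 95.6 mm

95.6


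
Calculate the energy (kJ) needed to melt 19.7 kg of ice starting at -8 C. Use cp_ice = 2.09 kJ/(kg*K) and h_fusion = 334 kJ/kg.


Sensible heat = cp * dT = 2.09 * 8 = 16.72 kJ/kg
Total per kg = 16.72 + 334 = 350.72 kJ/kg
Q = m * total = 19.7 * 350.72
Q = 6909.2 kJ

6909.2


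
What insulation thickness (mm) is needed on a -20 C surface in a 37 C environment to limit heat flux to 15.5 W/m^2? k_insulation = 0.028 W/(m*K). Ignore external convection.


dT = 37 - (-20) = 57 K
thickness = k * dT / q_max * 1000
thickness = 0.028 * 57 / 15.5 * 1000
thickness = 103.0 mm

103.0


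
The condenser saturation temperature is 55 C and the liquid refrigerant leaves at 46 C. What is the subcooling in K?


Subcooling = T_cond - T_liquid
Subcooling = 55 - 46
Subcooling = 9 K

9


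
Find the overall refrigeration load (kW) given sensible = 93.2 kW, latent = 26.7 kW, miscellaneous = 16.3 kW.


Q_total = Q_s + Q_l + Q_misc
Q_total = 93.2 + 26.7 + 16.3
Q_total = 136.2 kW

136.2


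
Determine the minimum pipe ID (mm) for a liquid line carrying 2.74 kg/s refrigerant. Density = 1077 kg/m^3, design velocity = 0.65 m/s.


A = m_dot / (rho * v) = 2.74 / (1077 * 0.65) = 0.003914006142 m^2
d = sqrt(4*A/pi) * 1000
d = 70.6 mm

70.6


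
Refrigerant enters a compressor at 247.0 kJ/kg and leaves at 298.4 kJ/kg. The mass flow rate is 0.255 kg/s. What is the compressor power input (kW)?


dh = 298.4 - 247.0 = 51.4 kJ/kg
W = m_dot * dh = 0.255 * 51.4 = 13.11 kW

13.11


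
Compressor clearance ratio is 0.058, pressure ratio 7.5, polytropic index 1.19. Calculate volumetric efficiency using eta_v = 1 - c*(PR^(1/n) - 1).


PR^(1/n) = 7.5^(1/1.19) = 5.43682807
eta_v = 1 - 0.058 * (5.43682807 - 1)
eta_v = 0.7427

0.7427


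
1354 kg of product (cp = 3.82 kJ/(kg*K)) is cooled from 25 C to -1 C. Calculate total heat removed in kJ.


dT = 25 - (-1) = 26 K
Q = m * cp * dT = 1354 * 3.82 * 26
Q = 134479 kJ

134479


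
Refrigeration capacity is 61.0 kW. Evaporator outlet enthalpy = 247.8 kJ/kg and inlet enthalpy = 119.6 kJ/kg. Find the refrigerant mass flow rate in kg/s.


dh = 247.8 - 119.6 = 128.2 kJ/kg
m_dot = Q / dh = 61.0 / 128.2 = 0.4758 kg/s

0.4758


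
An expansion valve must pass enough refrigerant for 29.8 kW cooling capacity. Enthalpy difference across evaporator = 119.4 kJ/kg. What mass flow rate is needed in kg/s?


m_dot = Q / dh
m_dot = 29.8 / 119.4
m_dot = 0.2496 kg/s

0.2496


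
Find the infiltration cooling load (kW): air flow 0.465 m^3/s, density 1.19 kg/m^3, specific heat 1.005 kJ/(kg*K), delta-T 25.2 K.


Q = V_dot * rho * cp * dT
Q = 0.465 * 1.19 * 1.005 * 25.2
Q = 14.014 kW

14.014


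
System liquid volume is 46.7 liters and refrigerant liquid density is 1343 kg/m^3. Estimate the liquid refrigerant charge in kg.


Charge = V * rho / 1000
Charge = 46.7 * 1343 / 1000
Charge = 62.72 kg

62.72


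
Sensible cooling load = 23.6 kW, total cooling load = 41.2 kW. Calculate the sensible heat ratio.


SHR = Q_sensible / Q_total
SHR = 23.6 / 41.2
SHR = 0.573

0.573


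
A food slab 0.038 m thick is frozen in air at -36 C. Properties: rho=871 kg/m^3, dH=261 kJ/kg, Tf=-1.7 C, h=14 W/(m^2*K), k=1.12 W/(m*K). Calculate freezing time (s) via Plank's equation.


dT = -1.7 - (-36) = 34.3 K
term1 = a/(2h) = 0.038/(2*14) = 0.001357142857
term2 = a^2/(8k) = 0.038^2/(8*1.12) = 0.0001611607143
t = rho*dH*1000/dT * (term1 + term2)
t = 871*261*1000/34.3 * (0.001357142857 + 0.0001611607143)
t = 10063 s

10063


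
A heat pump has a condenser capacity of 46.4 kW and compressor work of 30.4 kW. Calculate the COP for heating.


COP_hp = Q_cond / W
COP_hp = 46.4 / 30.4
COP_hp = 1.526

1.526


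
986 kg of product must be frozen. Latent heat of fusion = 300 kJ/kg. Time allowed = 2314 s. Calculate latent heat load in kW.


Q_lat = m * h_fg / t
Q_lat = 986 * 300 / 2314
Q_lat = 127.83 kW

127.83


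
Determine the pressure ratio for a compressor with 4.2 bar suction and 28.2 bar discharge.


PR = P_high / P_low
PR = 28.2 / 4.2
PR = 6.714

6.714


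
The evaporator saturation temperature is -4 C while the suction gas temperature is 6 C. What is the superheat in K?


Superheat = T_suction - T_evap
Superheat = 6 - (-4)
Superheat = 10 K

10


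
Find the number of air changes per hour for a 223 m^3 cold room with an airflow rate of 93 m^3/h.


ACH = flow / volume
ACH = 93 / 223
ACH = 0.417

0.417


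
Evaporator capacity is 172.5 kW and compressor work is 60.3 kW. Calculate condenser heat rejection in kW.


Q_cond = Q_evap + W
Q_cond = 172.5 + 60.3
Q_cond = 232.8 kW

232.8


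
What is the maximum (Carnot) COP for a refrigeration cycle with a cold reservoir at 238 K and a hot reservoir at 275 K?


dT = 275 - 238 = 37 K
COP_carnot = T_cold / dT = 238 / 37
COP_carnot = 6.432

6.432


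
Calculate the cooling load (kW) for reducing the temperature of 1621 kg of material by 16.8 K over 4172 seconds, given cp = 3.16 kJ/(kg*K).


Q = m * cp * dT / t
Q = 1621 * 3.16 * 16.8 / 4172
Q = 20.627 kW

20.627


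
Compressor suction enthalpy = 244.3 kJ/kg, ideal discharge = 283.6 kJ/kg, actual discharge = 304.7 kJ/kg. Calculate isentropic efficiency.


dh_ideal = 283.6 - 244.3 = 39.3 kJ/kg
dh_actual = 304.7 - 244.3 = 60.4 kJ/kg
eta_s = dh_ideal / dh_actual = 39.3 / 60.4
eta_s = 0.6507

0.6507


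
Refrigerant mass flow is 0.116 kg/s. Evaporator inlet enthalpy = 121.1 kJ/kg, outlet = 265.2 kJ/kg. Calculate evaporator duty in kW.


dh = 265.2 - 121.1 = 144.1 kJ/kg
Q_evap = m_dot * dh = 0.116 * 144.1
Q_evap = 16.72 kW

16.72


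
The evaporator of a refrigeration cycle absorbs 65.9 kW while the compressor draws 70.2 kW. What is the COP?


COP = Q_evap / W
COP = 65.9 / 70.2
COP = 0.939

0.939


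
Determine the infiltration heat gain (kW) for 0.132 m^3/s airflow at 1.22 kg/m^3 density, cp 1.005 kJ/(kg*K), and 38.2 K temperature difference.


Q = V_dot * rho * cp * dT
Q = 0.132 * 1.22 * 1.005 * 38.2
Q = 6.182 kW

6.182


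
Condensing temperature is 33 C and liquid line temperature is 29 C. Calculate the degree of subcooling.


Subcooling = T_cond - T_liquid
Subcooling = 33 - 29
Subcooling = 4 K

4


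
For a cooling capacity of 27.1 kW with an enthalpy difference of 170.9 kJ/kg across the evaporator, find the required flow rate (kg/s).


m_dot = Q / dh
m_dot = 27.1 / 170.9
m_dot = 0.1586 kg/s

0.1586


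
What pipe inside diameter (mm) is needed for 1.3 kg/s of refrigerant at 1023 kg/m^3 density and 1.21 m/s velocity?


A = m_dot / (rho * v) = 1.3 / (1023 * 1.21) = 0.001050224991 m^2
d = sqrt(4*A/pi) * 1000
d = 36.6 mm

36.6


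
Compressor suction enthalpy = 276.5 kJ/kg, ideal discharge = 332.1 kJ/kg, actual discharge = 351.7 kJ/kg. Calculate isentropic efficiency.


dh_ideal = 332.1 - 276.5 = 55.6 kJ/kg
dh_actual = 351.7 - 276.5 = 75.2 kJ/kg
eta_s = dh_ideal / dh_actual = 55.6 / 75.2
eta_s = 0.7394

0.7394


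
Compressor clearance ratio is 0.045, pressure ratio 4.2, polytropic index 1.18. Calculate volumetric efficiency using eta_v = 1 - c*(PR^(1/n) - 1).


PR^(1/n) = 4.2^(1/1.18) = 3.37425084
eta_v = 1 - 0.045 * (3.37425084 - 1)
eta_v = 0.8932

0.8932


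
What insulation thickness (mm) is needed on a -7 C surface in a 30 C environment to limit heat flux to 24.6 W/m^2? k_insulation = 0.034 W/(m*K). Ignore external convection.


dT = 30 - (-7) = 37 K
thickness = k * dT / q_max * 1000
thickness = 0.034 * 37 / 24.6 * 1000
thickness = 51.1 mm

51.1


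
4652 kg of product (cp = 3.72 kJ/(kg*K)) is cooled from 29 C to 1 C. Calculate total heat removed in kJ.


dT = 29 - (1) = 28 K
Q = m * cp * dT = 4652 * 3.72 * 28
Q = 484552 kJ

484552


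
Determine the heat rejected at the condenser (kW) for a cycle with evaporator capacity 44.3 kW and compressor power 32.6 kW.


Q_cond = Q_evap + W
Q_cond = 44.3 + 32.6
Q_cond = 76.9 kW

76.9


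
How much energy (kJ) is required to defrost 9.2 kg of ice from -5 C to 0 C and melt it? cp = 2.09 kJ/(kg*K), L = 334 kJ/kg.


Sensible heat = cp * dT = 2.09 * 5 = 10.45 kJ/kg
Total per kg = 10.45 + 334 = 344.45 kJ/kg
Q = m * total = 9.2 * 344.45
Q = 3168.9 kJ

3168.9


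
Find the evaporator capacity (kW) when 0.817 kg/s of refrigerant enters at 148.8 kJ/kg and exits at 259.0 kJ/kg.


dh = 259.0 - 148.8 = 110.2 kJ/kg
Q_evap = m_dot * dh = 0.817 * 110.2
Q_evap = 90.03 kW

90.03


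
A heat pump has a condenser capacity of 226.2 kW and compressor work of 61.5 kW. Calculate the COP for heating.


COP_hp = Q_cond / W
COP_hp = 226.2 / 61.5
COP_hp = 3.678

3.678


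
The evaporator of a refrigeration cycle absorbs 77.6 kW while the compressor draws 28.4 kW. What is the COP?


COP = Q_evap / W
COP = 77.6 / 28.4
COP = 2.732

2.732


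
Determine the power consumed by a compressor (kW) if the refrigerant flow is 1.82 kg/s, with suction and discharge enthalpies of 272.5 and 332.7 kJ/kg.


dh = 332.7 - 272.5 = 60.2 kJ/kg
W = m_dot * dh = 1.82 * 60.2 = 109.56 kW

109.56


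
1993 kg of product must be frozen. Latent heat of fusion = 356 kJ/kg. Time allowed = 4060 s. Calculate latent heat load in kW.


Q_lat = m * h_fg / t
Q_lat = 1993 * 356 / 4060
Q_lat = 174.76 kW

174.76


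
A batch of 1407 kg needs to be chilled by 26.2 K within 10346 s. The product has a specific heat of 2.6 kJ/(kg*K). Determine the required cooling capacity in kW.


Q = m * cp * dT / t
Q = 1407 * 2.6 * 26.2 / 10346
Q = 9.264 kW

9.264


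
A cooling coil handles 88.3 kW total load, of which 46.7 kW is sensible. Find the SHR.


SHR = Q_sensible / Q_total
SHR = 46.7 / 88.3
SHR = 0.529

0.529


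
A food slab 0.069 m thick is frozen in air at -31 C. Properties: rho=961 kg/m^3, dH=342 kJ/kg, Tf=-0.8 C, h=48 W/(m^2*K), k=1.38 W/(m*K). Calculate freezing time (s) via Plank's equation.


dT = -0.8 - (-31) = 30.2 K
term1 = a/(2h) = 0.069/(2*48) = 0.00071875
term2 = a^2/(8k) = 0.069^2/(8*1.38) = 0.00043125
t = rho*dH*1000/dT * (term1 + term2)
t = 961*342*1000/30.2 * (0.00071875 + 0.00043125)
t = 12515 s

12515


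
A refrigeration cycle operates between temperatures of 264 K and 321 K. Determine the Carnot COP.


dT = 321 - 264 = 57 K
COP_carnot = T_cold / dT = 264 / 57
COP_carnot = 4.632

4.632


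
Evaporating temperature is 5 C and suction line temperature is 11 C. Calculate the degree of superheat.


Superheat = T_suction - T_evap
Superheat = 11 - (5)
Superheat = 6 K

6


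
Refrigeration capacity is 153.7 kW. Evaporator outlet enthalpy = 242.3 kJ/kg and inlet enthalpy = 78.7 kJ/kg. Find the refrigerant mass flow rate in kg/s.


dh = 242.3 - 78.7 = 163.6 kJ/kg
m_dot = Q / dh = 153.7 / 163.6 = 0.9395 kg/s

0.9395


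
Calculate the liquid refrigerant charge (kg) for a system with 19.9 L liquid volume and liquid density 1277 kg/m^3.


Charge = V * rho / 1000
Charge = 19.9 * 1277 / 1000
Charge = 25.41 kg

25.41


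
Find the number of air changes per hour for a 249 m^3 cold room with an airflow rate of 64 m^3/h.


ACH = flow / volume
ACH = 64 / 249
ACH = 0.257

0.257


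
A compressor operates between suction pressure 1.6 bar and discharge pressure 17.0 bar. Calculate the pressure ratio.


PR = P_high / P_low
PR = 17.0 / 1.6
PR = 10.625

10.625


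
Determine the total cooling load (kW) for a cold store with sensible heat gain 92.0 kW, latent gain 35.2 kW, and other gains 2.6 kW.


Q_total = Q_s + Q_l + Q_misc
Q_total = 92.0 + 35.2 + 2.6
Q_total = 129.8 kW

129.8


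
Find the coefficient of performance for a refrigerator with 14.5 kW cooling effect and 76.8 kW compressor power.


COP = Q_evap / W
COP = 14.5 / 76.8
COP = 0.189

0.189


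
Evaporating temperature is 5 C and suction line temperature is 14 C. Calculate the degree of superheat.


Superheat = T_suction - T_evap
Superheat = 14 - (5)
Superheat = 9 K

9


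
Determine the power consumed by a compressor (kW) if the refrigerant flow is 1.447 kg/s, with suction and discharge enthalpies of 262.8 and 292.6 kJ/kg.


dh = 292.6 - 262.8 = 29.8 kJ/kg
W = m_dot * dh = 1.447 * 29.8 = 43.12 kW

43.12


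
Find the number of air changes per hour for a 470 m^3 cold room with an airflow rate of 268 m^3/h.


ACH = flow / volume
ACH = 268 / 470
ACH = 0.57

0.57


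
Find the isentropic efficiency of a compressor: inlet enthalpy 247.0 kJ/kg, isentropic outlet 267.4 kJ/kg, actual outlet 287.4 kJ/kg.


dh_ideal = 267.4 - 247.0 = 20.4 kJ/kg
dh_actual = 287.4 - 247.0 = 40.4 kJ/kg
eta_s = dh_ideal / dh_actual = 20.4 / 40.4
eta_s = 0.505

0.505


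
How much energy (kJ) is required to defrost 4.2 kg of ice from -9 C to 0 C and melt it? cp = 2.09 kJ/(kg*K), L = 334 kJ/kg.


Sensible heat = cp * dT = 2.09 * 9 = 18.81 kJ/kg
Total per kg = 18.81 + 334 = 352.81 kJ/kg
Q = m * total = 4.2 * 352.81
Q = 1481.8 kJ

1481.8


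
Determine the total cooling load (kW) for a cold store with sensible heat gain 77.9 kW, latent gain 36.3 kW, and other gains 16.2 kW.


Q_total = Q_s + Q_l + Q_misc
Q_total = 77.9 + 36.3 + 16.2
Q_total = 130.4 kW

130.4


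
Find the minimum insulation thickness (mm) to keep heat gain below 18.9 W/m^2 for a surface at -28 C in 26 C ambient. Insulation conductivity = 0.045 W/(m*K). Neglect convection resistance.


dT = 26 - (-28) = 54 K
thickness = k * dT / q_max * 1000
thickness = 0.045 * 54 / 18.9 * 1000
thickness = 128.6 mm

128.6


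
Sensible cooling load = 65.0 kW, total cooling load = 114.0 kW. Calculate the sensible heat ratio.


SHR = Q_sensible / Q_total
SHR = 65.0 / 114.0
SHR = 0.57

0.57


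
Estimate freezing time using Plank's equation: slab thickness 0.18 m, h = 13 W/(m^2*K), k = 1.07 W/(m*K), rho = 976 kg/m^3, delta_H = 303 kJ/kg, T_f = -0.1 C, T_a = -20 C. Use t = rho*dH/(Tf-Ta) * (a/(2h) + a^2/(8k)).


dT = -0.1 - (-20) = 19.9 K
term1 = a/(2h) = 0.18/(2*13) = 0.006923076923
term2 = a^2/(8k) = 0.18^2/(8*1.07) = 0.003785046729
t = rho*dH*1000/dT * (term1 + term2)
t = 976*303*1000/19.9 * (0.006923076923 + 0.003785046729)
t = 159130 s

159130


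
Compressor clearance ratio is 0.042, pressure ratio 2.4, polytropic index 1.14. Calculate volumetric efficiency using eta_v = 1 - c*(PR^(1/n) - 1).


PR^(1/n) = 2.4^(1/1.14) = 2.15535412
eta_v = 1 - 0.042 * (2.15535412 - 1)
eta_v = 0.9515

0.9515


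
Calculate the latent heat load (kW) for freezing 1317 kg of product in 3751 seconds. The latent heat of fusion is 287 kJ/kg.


Q_lat = m * h_fg / t
Q_lat = 1317 * 287 / 3751
Q_lat = 100.77 kW

100.77


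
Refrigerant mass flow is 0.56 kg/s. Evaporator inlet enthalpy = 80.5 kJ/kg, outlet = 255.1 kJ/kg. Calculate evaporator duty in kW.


dh = 255.1 - 80.5 = 174.6 kJ/kg
Q_evap = m_dot * dh = 0.56 * 174.6
Q_evap = 97.78 kW

97.78


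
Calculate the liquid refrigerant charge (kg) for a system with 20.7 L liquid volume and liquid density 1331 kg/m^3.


Charge = V * rho / 1000
Charge = 20.7 * 1331 / 1000
Charge = 27.55 kg

27.55


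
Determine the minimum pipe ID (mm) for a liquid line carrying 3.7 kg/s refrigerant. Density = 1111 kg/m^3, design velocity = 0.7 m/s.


A = m_dot / (rho * v) = 3.7 / (1111 * 0.7) = 0.004757618619 m^2
d = sqrt(4*A/pi) * 1000
d = 77.8 mm

77.8


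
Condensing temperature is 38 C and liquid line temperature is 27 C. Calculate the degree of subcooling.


Subcooling = T_cond - T_liquid
Subcooling = 38 - 27
Subcooling = 11 K

11


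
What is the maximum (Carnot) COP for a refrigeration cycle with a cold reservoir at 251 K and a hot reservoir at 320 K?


dT = 320 - 251 = 69 K
COP_carnot = T_cold / dT = 251 / 69
COP_carnot = 3.638

3.638


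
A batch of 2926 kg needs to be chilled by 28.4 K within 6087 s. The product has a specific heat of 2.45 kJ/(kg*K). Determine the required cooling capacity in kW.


Q = m * cp * dT / t
Q = 2926 * 2.45 * 28.4 / 6087
Q = 33.447 kW

33.447


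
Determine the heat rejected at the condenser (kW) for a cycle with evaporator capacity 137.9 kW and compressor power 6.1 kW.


Q_cond = Q_evap + W
Q_cond = 137.9 + 6.1
Q_cond = 144.0 kW

144.0


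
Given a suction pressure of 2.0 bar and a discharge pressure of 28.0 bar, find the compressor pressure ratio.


PR = P_high / P_low
PR = 28.0 / 2.0
PR = 14.0

14.0


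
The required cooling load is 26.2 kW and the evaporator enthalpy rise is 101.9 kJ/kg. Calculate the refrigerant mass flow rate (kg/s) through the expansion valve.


m_dot = Q / dh
m_dot = 26.2 / 101.9
m_dot = 0.2571 kg/s

0.2571


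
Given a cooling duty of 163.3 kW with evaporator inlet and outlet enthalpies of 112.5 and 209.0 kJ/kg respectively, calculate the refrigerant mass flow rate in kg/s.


dh = 209.0 - 112.5 = 96.5 kJ/kg
m_dot = Q / dh = 163.3 / 96.5 = 1.6922 kg/s

1.6922


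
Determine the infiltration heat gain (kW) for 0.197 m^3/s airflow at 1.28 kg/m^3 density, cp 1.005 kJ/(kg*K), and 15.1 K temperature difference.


Q = V_dot * rho * cp * dT
Q = 0.197 * 1.28 * 1.005 * 15.1
Q = 3.827 kW

3.827


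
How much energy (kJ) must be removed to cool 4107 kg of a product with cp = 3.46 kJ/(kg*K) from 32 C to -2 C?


dT = 32 - (-2) = 34 K
Q = m * cp * dT = 4107 * 3.46 * 34
Q = 483147 kJ

483147


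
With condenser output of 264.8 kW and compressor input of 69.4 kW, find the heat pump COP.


COP_hp = Q_cond / W
COP_hp = 264.8 / 69.4
COP_hp = 3.816

3.816


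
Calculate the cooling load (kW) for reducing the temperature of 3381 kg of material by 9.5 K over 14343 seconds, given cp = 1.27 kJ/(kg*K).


Q = m * cp * dT / t
Q = 3381 * 1.27 * 9.5 / 14343
Q = 2.844 kW

2.844


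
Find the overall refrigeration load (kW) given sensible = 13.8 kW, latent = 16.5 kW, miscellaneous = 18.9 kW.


Q_total = Q_s + Q_l + Q_misc
Q_total = 13.8 + 16.5 + 18.9
Q_total = 49.2 kW

49.2


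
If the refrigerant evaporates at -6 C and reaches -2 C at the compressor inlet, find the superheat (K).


Superheat = T_suction - T_evap
Superheat = -2 - (-6)
Superheat = 4 K

4


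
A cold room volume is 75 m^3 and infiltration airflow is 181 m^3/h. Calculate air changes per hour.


ACH = flow / volume
ACH = 181 / 75
ACH = 2.413

2.413


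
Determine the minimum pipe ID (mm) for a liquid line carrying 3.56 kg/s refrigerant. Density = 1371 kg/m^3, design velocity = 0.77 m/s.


A = m_dot / (rho * v) = 3.56 / (1371 * 0.77) = 0.003372265954 m^2
d = sqrt(4*A/pi) * 1000
d = 65.5 mm

65.5


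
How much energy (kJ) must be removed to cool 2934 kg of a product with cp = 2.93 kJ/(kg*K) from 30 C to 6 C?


dT = 30 - (6) = 24 K
Q = m * cp * dT = 2934 * 2.93 * 24
Q = 206319 kJ

206319


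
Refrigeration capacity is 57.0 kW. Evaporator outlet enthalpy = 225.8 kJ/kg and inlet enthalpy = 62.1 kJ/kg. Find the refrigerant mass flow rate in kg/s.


dh = 225.8 - 62.1 = 163.7 kJ/kg
m_dot = Q / dh = 57.0 / 163.7 = 0.3482 kg/s

0.3482


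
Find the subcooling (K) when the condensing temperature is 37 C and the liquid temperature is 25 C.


Subcooling = T_cond - T_liquid
Subcooling = 37 - 25
Subcooling = 12 K

12


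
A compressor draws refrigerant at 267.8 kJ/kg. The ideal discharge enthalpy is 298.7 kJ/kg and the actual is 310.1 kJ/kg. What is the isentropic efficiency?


dh_ideal = 298.7 - 267.8 = 30.9 kJ/kg
dh_actual = 310.1 - 267.8 = 42.3 kJ/kg
eta_s = dh_ideal / dh_actual = 30.9 / 42.3
eta_s = 0.7305

0.7305


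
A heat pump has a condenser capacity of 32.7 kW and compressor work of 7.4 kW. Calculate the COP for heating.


COP_hp = Q_cond / W
COP_hp = 32.7 / 7.4
COP_hp = 4.419

4.419


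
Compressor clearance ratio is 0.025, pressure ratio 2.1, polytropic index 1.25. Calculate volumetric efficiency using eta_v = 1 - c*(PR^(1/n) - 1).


PR^(1/n) = 2.1^(1/1.25) = 1.81040373
eta_v = 1 - 0.025 * (1.81040373 - 1)
eta_v = 0.9797

0.9797


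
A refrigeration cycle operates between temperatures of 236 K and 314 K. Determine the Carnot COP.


dT = 314 - 236 = 78 K
COP_carnot = T_cold / dT = 236 / 78
COP_carnot = 3.026

3.026


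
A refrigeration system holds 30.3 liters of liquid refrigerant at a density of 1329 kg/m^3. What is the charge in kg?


Charge = V * rho / 1000
Charge = 30.3 * 1329 / 1000
Charge = 40.27 kg

40.27


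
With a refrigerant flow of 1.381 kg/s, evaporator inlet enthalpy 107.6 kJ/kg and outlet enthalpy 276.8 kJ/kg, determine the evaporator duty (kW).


dh = 276.8 - 107.6 = 169.2 kJ/kg
Q_evap = m_dot * dh = 1.381 * 169.2
Q_evap = 233.67 kW

233.67


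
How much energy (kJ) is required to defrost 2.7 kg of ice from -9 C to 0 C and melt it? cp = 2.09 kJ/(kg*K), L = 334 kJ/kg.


Sensible heat = cp * dT = 2.09 * 9 = 18.81 kJ/kg
Total per kg = 18.81 + 334 = 352.81 kJ/kg
Q = m * total = 2.7 * 352.81
Q = 952.6 kJ

952.6


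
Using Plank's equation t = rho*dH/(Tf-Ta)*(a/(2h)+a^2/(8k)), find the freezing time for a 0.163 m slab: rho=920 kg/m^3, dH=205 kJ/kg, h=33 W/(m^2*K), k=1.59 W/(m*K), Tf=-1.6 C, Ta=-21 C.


dT = -1.6 - (-21) = 19.4 K
term1 = a/(2h) = 0.163/(2*33) = 0.00246969697
term2 = a^2/(8k) = 0.163^2/(8*1.59) = 0.002088757862
t = rho*dH*1000/dT * (term1 + term2)
t = 920*205*1000/19.4 * (0.00246969697 + 0.002088757862)
t = 44316 s

44316


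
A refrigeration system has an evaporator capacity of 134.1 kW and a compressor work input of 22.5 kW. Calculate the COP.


COP = Q_evap / W
COP = 134.1 / 22.5
COP = 5.96

5.96


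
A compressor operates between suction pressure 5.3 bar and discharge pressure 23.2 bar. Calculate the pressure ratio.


PR = P_high / P_low
PR = 23.2 / 5.3
PR = 4.377

4.377


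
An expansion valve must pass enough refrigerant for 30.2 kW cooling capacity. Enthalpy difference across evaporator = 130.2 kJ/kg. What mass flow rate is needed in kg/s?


m_dot = Q / dh
m_dot = 30.2 / 130.2
m_dot = 0.232 kg/s

0.232


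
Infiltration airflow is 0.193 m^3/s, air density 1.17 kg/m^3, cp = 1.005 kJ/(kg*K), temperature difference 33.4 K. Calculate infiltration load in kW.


Q = V_dot * rho * cp * dT
Q = 0.193 * 1.17 * 1.005 * 33.4
Q = 7.58 kW

7.58


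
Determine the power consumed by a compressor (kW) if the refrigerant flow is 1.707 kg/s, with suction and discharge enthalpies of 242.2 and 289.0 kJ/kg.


dh = 289.0 - 242.2 = 46.8 kJ/kg
W = m_dot * dh = 1.707 * 46.8 = 79.89 kW

79.89


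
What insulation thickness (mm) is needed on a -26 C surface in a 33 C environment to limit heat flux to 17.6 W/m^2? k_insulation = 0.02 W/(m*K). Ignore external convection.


dT = 33 - (-26) = 59 K
thickness = k * dT / q_max * 1000
thickness = 0.02 * 59 / 17.6 * 1000
thickness = 67.0 mm

67.0


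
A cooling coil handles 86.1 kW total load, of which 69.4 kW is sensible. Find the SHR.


SHR = Q_sensible / Q_total
SHR = 69.4 / 86.1
SHR = 0.806

0.806


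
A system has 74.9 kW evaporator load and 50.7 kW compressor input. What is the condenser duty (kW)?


Q_cond = Q_evap + W
Q_cond = 74.9 + 50.7
Q_cond = 125.6 kW

125.6


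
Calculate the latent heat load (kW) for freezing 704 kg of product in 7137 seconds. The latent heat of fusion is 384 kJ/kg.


Q_lat = m * h_fg / t
Q_lat = 704 * 384 / 7137
Q_lat = 37.88 kW

37.88


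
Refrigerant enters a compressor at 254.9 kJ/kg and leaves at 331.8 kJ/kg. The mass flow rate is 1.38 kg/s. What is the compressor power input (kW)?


dh = 331.8 - 254.9 = 76.9 kJ/kg
W = m_dot * dh = 1.38 * 76.9 = 106.12 kW

106.12


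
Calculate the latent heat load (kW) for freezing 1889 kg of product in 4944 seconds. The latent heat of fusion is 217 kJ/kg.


Q_lat = m * h_fg / t
Q_lat = 1889 * 217 / 4944
Q_lat = 82.91 kW

82.91


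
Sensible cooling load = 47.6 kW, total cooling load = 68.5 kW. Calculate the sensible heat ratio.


SHR = Q_sensible / Q_total
SHR = 47.6 / 68.5
SHR = 0.695

0.695


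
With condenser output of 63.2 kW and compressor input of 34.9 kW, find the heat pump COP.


COP_hp = Q_cond / W
COP_hp = 63.2 / 34.9
COP_hp = 1.811

1.811


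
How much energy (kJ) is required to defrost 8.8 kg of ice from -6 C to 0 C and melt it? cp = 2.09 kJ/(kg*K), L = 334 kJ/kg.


Sensible heat = cp * dT = 2.09 * 6 = 12.54 kJ/kg
Total per kg = 12.54 + 334 = 346.54 kJ/kg
Q = m * total = 8.8 * 346.54
Q = 3049.6 kJ

3049.6


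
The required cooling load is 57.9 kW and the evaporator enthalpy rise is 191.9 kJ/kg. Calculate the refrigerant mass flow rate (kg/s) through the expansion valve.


m_dot = Q / dh
m_dot = 57.9 / 191.9
m_dot = 0.3017 kg/s

0.3017


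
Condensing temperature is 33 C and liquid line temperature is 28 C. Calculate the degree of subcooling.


Subcooling = T_cond - T_liquid
Subcooling = 33 - 28
Subcooling = 5 K

5


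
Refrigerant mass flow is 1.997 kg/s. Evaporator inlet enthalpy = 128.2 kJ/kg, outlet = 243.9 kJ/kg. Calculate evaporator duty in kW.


dh = 243.9 - 128.2 = 115.7 kJ/kg
Q_evap = m_dot * dh = 1.997 * 115.7
Q_evap = 231.05 kW

231.05


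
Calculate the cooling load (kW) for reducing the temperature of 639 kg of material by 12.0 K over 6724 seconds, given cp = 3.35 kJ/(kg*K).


Q = m * cp * dT / t
Q = 639 * 3.35 * 12.0 / 6724
Q = 3.82 kW

3.82


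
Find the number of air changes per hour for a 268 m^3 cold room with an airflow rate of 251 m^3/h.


ACH = flow / volume
ACH = 251 / 268
ACH = 0.937

0.937


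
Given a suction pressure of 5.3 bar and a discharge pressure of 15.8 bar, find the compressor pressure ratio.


PR = P_high / P_low
PR = 15.8 / 5.3
PR = 2.981

2.981


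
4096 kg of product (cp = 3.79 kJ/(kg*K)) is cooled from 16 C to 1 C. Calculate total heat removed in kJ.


dT = 16 - (1) = 15 K
Q = m * cp * dT = 4096 * 3.79 * 15
Q = 232858 kJ

232858


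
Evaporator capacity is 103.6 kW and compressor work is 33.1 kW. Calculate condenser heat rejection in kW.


Q_cond = Q_evap + W
Q_cond = 103.6 + 33.1
Q_cond = 136.7 kW

136.7


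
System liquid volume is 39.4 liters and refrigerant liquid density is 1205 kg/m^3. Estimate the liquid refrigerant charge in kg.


Charge = V * rho / 1000
Charge = 39.4 * 1205 / 1000
Charge = 47.48 kg

47.48


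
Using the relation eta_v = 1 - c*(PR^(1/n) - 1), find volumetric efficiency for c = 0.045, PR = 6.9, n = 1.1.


PR^(1/n) = 6.9^(1/1.1) = 5.78882049
eta_v = 1 - 0.045 * (5.78882049 - 1)
eta_v = 0.7845

0.7845


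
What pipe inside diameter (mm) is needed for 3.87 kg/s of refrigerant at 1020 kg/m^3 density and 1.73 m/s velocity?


A = m_dot / (rho * v) = 3.87 / (1020 * 1.73) = 0.002193131588 m^2
d = sqrt(4*A/pi) * 1000
d = 52.8 mm

52.8


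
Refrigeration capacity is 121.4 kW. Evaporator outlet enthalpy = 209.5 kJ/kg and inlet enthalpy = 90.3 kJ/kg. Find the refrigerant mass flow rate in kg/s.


dh = 209.5 - 90.3 = 119.2 kJ/kg
m_dot = Q / dh = 121.4 / 119.2 = 1.0185 kg/s

1.0185


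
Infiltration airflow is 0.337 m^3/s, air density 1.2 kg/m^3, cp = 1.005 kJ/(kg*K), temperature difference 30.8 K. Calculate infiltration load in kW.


Q = V_dot * rho * cp * dT
Q = 0.337 * 1.2 * 1.005 * 30.8
Q = 12.518 kW

12.518


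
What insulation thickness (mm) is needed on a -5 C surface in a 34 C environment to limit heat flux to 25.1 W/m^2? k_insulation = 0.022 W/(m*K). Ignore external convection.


dT = 34 - (-5) = 39 K
thickness = k * dT / q_max * 1000
thickness = 0.022 * 39 / 25.1 * 1000
thickness = 34.2 mm

34.2


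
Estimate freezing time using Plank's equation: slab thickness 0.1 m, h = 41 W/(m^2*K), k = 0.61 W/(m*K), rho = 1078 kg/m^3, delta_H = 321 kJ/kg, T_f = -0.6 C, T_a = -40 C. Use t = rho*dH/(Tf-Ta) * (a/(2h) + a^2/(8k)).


dT = -0.6 - (-40) = 39.4 K
term1 = a/(2h) = 0.1/(2*41) = 0.001219512195
term2 = a^2/(8k) = 0.1^2/(8*0.61) = 0.002049180328
t = rho*dH*1000/dT * (term1 + term2)
t = 1078*321*1000/39.4 * (0.001219512195 + 0.002049180328)
t = 28708 s

28708


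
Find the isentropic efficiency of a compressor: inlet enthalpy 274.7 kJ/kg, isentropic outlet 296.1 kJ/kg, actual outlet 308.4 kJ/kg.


dh_ideal = 296.1 - 274.7 = 21.4 kJ/kg
dh_actual = 308.4 - 274.7 = 33.7 kJ/kg
eta_s = dh_ideal / dh_actual = 21.4 / 33.7
eta_s = 0.635

0.635


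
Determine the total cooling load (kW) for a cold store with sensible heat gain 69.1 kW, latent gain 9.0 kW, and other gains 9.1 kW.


Q_total = Q_s + Q_l + Q_misc
Q_total = 69.1 + 9.0 + 9.1
Q_total = 87.2 kW

87.2


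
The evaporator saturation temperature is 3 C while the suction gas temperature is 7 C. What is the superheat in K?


Superheat = T_suction - T_evap
Superheat = 7 - (3)
Superheat = 4 K

4


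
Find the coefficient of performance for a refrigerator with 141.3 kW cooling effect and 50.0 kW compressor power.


COP = Q_evap / W
COP = 141.3 / 50.0
COP = 2.826

2.826


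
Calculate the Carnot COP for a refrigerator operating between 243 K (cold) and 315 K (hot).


dT = 315 - 243 = 72 K
COP_carnot = T_cold / dT = 243 / 72
COP_carnot = 3.375

3.375


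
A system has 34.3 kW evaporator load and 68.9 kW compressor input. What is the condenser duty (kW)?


Q_cond = Q_evap + W
Q_cond = 34.3 + 68.9
Q_cond = 103.2 kW

103.2


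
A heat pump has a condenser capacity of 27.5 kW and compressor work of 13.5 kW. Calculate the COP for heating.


COP_hp = Q_cond / W
COP_hp = 27.5 / 13.5
COP_hp = 2.037

2.037


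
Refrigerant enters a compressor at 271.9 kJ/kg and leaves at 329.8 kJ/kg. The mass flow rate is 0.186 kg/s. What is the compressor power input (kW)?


dh = 329.8 - 271.9 = 57.9 kJ/kg
W = m_dot * dh = 0.186 * 57.9 = 10.77 kW

10.77


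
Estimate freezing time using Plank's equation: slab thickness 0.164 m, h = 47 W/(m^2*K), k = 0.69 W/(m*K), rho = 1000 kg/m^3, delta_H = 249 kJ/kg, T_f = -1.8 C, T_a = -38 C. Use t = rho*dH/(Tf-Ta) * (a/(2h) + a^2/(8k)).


dT = -1.8 - (-38) = 36.2 K
term1 = a/(2h) = 0.164/(2*47) = 0.001744680851
term2 = a^2/(8k) = 0.164^2/(8*0.69) = 0.004872463768
t = rho*dH*1000/dT * (term1 + term2)
t = 1000*249*1000/36.2 * (0.001744680851 + 0.004872463768)
t = 45516 s

45516
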